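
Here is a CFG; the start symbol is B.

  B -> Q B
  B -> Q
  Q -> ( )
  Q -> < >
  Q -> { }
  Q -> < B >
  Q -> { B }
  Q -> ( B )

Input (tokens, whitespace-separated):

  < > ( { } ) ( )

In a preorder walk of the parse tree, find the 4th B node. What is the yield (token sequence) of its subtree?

[B [Q < >] [B [Q ( [B [Q { }]] )] [B [Q ( )]]]]

( )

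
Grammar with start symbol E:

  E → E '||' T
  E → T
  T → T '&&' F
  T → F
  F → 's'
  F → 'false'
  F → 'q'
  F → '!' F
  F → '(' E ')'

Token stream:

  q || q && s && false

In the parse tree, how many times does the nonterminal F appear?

4

[E [E [T [F q]]] || [T [T [T [F q]] && [F s]] && [F false]]]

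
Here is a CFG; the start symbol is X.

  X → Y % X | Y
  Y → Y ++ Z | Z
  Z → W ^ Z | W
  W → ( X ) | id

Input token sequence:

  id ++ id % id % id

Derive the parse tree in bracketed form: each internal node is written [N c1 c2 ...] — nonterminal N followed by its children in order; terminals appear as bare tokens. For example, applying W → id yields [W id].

[X [Y [Y [Z [W id]]] ++ [Z [W id]]] % [X [Y [Z [W id]]] % [X [Y [Z [W id]]]]]]

X
Y % X
Y ++ Z % X
Z ++ Z % X
W ++ Z % X
id ++ Z % X
id ++ W % X
id ++ id % X
id ++ id % Y % X
id ++ id % Z % X
id ++ id % W % X
id ++ id % id % X
id ++ id % id % Y
id ++ id % id % Z
id ++ id % id % W
id ++ id % id % id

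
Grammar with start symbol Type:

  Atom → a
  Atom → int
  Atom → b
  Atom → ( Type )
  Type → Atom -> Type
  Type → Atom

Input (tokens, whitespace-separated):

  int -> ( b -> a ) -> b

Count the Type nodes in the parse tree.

[Type [Atom int] -> [Type [Atom ( [Type [Atom b] -> [Type [Atom a]]] )] -> [Type [Atom b]]]]

5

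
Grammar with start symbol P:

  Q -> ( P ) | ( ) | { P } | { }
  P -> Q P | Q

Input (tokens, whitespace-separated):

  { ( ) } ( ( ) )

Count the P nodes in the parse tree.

4

[P [Q { [P [Q ( )]] }] [P [Q ( [P [Q ( )]] )]]]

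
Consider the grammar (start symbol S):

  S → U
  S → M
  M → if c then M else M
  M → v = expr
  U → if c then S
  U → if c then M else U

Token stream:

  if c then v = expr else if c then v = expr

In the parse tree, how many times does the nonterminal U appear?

2

[S [U if c then [M v = expr] else [U if c then [S [M v = expr]]]]]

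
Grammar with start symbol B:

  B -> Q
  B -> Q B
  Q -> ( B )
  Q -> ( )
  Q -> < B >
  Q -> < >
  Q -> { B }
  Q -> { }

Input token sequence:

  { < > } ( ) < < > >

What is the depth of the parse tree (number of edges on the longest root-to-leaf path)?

[B [Q { [B [Q < >]] }] [B [Q ( )] [B [Q < [B [Q < >]] >]]]]

6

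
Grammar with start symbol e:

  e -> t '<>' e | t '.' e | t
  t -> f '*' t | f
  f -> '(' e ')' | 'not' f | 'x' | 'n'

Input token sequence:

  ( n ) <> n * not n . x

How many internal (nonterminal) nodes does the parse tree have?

15

[e [t [f ( [e [t [f n]]] )]] <> [e [t [f n] * [t [f not [f n]]]] . [e [t [f x]]]]]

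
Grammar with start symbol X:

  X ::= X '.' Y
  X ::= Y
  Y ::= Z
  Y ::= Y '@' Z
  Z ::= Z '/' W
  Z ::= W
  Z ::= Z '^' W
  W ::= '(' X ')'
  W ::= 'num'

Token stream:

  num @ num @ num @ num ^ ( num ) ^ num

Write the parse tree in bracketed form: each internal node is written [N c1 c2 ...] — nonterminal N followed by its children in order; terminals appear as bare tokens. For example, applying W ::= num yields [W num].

X
Y
Y @ Z
Y @ Z @ Z
Y @ Z @ Z @ Z
Z @ Z @ Z @ Z
W @ Z @ Z @ Z
num @ Z @ Z @ Z
num @ W @ Z @ Z
num @ num @ Z @ Z
num @ num @ W @ Z
num @ num @ num @ Z
num @ num @ num @ Z ^ W
num @ num @ num @ Z ^ W ^ W
num @ num @ num @ W ^ W ^ W
num @ num @ num @ num ^ W ^ W
num @ num @ num @ num ^ ( X ) ^ W
num @ num @ num @ num ^ ( Y ) ^ W
num @ num @ num @ num ^ ( Z ) ^ W
num @ num @ num @ num ^ ( W ) ^ W
num @ num @ num @ num ^ ( num ) ^ W
num @ num @ num @ num ^ ( num ) ^ num

[X [Y [Y [Y [Y [Z [W num]]] @ [Z [W num]]] @ [Z [W num]]] @ [Z [Z [Z [W num]] ^ [W ( [X [Y [Z [W num]]]] )]] ^ [W num]]]]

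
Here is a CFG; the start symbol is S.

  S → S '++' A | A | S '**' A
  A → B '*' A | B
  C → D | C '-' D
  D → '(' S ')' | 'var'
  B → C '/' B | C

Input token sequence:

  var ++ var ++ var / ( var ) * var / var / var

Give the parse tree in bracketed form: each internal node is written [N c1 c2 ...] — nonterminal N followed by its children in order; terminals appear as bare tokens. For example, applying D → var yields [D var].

[S [S [S [A [B [C [D var]]]]] ++ [A [B [C [D var]]]]] ++ [A [B [C [D var]] / [B [C [D ( [S [A [B [C [D var]]]]] )]]]] * [A [B [C [D var]] / [B [C [D var]] / [B [C [D var]]]]]]]]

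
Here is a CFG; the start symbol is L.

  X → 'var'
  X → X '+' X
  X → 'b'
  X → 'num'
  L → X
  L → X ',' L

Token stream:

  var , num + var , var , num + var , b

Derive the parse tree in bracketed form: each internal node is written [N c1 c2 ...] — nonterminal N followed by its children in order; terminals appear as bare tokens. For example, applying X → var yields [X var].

L
X , L
var , L
var , X , L
var , X + X , L
var , num + X , L
var , num + var , L
var , num + var , X , L
var , num + var , var , L
var , num + var , var , X , L
var , num + var , var , X + X , L
var , num + var , var , num + X , L
var , num + var , var , num + var , L
var , num + var , var , num + var , X
var , num + var , var , num + var , b

[L [X var] , [L [X [X num] + [X var]] , [L [X var] , [L [X [X num] + [X var]] , [L [X b]]]]]]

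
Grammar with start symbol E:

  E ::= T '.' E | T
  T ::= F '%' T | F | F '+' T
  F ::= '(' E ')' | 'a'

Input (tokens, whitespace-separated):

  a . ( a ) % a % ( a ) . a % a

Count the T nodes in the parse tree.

8

[E [T [F a]] . [E [T [F ( [E [T [F a]]] )] % [T [F a] % [T [F ( [E [T [F a]]] )]]]] . [E [T [F a] % [T [F a]]]]]]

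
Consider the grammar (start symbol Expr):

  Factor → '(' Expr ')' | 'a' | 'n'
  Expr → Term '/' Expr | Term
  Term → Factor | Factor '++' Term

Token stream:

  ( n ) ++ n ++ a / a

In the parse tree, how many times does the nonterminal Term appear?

5

[Expr [Term [Factor ( [Expr [Term [Factor n]]] )] ++ [Term [Factor n] ++ [Term [Factor a]]]] / [Expr [Term [Factor a]]]]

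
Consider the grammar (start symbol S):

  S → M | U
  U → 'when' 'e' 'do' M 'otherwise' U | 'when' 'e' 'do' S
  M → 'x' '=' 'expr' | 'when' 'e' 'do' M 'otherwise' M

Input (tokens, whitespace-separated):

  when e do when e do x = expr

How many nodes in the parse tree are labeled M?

[S [U when e do [S [U when e do [S [M x = expr]]]]]]

1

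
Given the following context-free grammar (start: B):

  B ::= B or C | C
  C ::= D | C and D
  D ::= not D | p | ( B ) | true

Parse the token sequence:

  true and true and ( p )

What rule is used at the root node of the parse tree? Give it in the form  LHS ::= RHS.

B ::= C

[B [C [C [C [D true]] and [D true]] and [D ( [B [C [D p]]] )]]]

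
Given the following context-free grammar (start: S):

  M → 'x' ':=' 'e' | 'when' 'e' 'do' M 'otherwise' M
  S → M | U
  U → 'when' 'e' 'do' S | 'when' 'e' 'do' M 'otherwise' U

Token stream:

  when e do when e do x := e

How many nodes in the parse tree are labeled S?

3

[S [U when e do [S [U when e do [S [M x := e]]]]]]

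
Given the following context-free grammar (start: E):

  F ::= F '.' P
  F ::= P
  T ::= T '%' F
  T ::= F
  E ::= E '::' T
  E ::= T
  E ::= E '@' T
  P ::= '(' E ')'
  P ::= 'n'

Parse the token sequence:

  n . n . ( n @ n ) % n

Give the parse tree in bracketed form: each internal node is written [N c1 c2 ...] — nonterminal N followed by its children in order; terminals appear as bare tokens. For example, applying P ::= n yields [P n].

[E [T [T [F [F [F [P n]] . [P n]] . [P ( [E [E [T [F [P n]]]] @ [T [F [P n]]]] )]]] % [F [P n]]]]

E
T
T % F
F % F
F . P % F
F . P . P % F
P . P . P % F
n . P . P % F
n . n . P % F
n . n . ( E ) % F
n . n . ( E @ T ) % F
n . n . ( T @ T ) % F
n . n . ( F @ T ) % F
n . n . ( P @ T ) % F
n . n . ( n @ T ) % F
n . n . ( n @ F ) % F
n . n . ( n @ P ) % F
n . n . ( n @ n ) % F
n . n . ( n @ n ) % P
n . n . ( n @ n ) % n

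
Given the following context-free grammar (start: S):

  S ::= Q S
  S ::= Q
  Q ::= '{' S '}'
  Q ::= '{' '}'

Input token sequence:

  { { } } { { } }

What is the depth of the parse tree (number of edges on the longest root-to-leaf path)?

[S [Q { [S [Q { }]] }] [S [Q { [S [Q { }]] }]]]

5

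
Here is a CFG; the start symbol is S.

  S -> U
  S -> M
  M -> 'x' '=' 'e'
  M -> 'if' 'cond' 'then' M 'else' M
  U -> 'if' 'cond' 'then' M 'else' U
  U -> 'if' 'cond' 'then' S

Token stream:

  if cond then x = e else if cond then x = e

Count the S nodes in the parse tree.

2

[S [U if cond then [M x = e] else [U if cond then [S [M x = e]]]]]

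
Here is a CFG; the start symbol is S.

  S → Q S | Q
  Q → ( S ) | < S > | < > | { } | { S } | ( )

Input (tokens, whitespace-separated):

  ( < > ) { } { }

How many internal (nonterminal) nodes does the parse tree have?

8

[S [Q ( [S [Q < >]] )] [S [Q { }] [S [Q { }]]]]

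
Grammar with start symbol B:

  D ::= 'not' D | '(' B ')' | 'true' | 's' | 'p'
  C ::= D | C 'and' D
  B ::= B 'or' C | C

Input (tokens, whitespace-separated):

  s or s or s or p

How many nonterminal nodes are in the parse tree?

[B [B [B [B [C [D s]]] or [C [D s]]] or [C [D s]]] or [C [D p]]]

12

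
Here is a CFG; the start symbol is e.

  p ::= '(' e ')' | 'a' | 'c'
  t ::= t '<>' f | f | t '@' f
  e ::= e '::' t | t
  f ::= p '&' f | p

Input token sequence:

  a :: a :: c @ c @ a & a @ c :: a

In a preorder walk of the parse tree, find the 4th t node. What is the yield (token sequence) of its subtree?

[e [e [e [e [t [f [p a]]]] :: [t [f [p a]]]] :: [t [t [t [t [f [p c]]] @ [f [p c]]] @ [f [p a] & [f [p a]]]] @ [f [p c]]]] :: [t [f [p a]]]]

c @ c @ a & a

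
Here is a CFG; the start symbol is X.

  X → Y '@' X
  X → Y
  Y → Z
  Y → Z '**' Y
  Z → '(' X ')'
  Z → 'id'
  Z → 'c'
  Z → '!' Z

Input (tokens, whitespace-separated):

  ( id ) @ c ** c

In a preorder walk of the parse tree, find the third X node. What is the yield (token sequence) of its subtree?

c ** c

[X [Y [Z ( [X [Y [Z id]]] )]] @ [X [Y [Z c] ** [Y [Z c]]]]]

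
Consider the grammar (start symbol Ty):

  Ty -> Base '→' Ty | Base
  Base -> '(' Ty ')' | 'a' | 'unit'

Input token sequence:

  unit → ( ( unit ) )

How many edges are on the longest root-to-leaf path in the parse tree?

[Ty [Base unit] → [Ty [Base ( [Ty [Base ( [Ty [Base unit]] )]] )]]]

7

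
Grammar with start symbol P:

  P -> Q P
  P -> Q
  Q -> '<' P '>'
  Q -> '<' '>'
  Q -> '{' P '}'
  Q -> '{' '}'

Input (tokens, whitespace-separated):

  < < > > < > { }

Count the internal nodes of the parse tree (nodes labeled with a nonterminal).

8

[P [Q < [P [Q < >]] >] [P [Q < >] [P [Q { }]]]]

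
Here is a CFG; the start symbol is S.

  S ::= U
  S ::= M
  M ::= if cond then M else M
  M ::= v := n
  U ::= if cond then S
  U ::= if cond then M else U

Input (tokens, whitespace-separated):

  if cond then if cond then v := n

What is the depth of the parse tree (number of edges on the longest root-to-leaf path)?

[S [U if cond then [S [U if cond then [S [M v := n]]]]]]

6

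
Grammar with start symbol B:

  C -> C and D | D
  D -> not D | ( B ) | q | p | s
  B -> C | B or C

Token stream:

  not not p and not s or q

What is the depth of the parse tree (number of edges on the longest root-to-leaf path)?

[B [B [C [C [D not [D not [D p]]]] and [D not [D s]]]] or [C [D q]]]

7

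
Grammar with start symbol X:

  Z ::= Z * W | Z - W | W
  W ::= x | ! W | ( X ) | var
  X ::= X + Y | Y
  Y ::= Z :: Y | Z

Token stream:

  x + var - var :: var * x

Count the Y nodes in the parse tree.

[X [X [Y [Z [W x]]]] + [Y [Z [Z [W var]] - [W var]] :: [Y [Z [Z [W var]] * [W x]]]]]

3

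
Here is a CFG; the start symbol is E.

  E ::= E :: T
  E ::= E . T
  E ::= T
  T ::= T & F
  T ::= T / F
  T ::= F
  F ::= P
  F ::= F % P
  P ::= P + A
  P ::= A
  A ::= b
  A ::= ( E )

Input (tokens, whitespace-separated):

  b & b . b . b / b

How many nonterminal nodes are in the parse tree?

23

[E [E [E [T [T [F [P [A b]]]] & [F [P [A b]]]]] . [T [F [P [A b]]]]] . [T [T [F [P [A b]]]] / [F [P [A b]]]]]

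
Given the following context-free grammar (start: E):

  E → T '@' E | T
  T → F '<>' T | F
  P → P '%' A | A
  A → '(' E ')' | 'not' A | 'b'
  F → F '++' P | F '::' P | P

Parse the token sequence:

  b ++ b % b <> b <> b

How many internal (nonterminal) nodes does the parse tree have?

[E [T [F [F [P [A b]]] ++ [P [P [A b]] % [A b]]] <> [T [F [P [A b]]] <> [T [F [P [A b]]]]]]]

18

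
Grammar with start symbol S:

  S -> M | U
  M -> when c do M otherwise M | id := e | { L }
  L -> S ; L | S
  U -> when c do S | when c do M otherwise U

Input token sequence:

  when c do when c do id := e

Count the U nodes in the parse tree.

[S [U when c do [S [U when c do [S [M id := e]]]]]]

2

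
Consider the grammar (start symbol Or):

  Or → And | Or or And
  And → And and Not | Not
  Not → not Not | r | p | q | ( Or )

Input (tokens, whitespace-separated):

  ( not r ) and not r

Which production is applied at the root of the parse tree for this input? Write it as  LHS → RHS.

Or → And

[Or [And [And [Not ( [Or [And [Not not [Not r]]]] )]] and [Not not [Not r]]]]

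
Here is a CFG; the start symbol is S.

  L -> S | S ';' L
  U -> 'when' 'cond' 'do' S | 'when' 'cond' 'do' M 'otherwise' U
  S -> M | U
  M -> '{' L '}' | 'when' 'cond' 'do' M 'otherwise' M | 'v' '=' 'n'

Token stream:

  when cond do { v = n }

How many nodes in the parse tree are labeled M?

2

[S [U when cond do [S [M { [L [S [M v = n]]] }]]]]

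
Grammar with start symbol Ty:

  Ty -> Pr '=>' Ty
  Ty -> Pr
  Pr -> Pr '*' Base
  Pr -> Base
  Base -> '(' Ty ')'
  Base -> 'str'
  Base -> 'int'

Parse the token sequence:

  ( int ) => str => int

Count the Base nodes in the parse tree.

[Ty [Pr [Base ( [Ty [Pr [Base int]]] )]] => [Ty [Pr [Base str]] => [Ty [Pr [Base int]]]]]

4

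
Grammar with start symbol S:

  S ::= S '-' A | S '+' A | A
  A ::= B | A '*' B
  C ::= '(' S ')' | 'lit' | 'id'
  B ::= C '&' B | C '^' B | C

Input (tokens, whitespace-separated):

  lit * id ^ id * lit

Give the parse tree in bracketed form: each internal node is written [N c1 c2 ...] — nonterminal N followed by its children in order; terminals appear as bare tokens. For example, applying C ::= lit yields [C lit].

[S [A [A [A [B [C lit]]] * [B [C id] ^ [B [C id]]]] * [B [C lit]]]]

S
A
A * B
A * B * B
B * B * B
C * B * B
lit * B * B
lit * C ^ B * B
lit * id ^ B * B
lit * id ^ C * B
lit * id ^ id * B
lit * id ^ id * C
lit * id ^ id * lit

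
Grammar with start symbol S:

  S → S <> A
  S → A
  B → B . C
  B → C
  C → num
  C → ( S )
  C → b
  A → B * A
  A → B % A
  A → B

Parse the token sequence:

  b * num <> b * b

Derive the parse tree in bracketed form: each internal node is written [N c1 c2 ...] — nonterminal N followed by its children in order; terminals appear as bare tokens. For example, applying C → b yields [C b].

[S [S [A [B [C b]] * [A [B [C num]]]]] <> [A [B [C b]] * [A [B [C b]]]]]

S
S <> A
A <> A
B * A <> A
C * A <> A
b * A <> A
b * B <> A
b * C <> A
b * num <> A
b * num <> B * A
b * num <> C * A
b * num <> b * A
b * num <> b * B
b * num <> b * C
b * num <> b * b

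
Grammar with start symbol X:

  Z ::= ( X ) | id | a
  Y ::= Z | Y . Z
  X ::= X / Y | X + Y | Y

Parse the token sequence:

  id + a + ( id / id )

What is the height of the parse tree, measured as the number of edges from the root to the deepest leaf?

7

[X [X [X [Y [Z id]]] + [Y [Z a]]] + [Y [Z ( [X [X [Y [Z id]]] / [Y [Z id]]] )]]]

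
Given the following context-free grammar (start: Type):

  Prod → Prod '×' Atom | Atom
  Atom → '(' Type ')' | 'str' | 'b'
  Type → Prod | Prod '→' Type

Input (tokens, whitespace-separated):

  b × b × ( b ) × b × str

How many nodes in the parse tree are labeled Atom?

[Type [Prod [Prod [Prod [Prod [Prod [Atom b]] × [Atom b]] × [Atom ( [Type [Prod [Atom b]]] )]] × [Atom b]] × [Atom str]]]

6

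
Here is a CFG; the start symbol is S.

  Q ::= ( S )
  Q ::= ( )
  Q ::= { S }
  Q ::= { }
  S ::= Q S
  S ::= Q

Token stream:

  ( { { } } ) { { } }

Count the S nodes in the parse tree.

[S [Q ( [S [Q { [S [Q { }]] }]] )] [S [Q { [S [Q { }]] }]]]

5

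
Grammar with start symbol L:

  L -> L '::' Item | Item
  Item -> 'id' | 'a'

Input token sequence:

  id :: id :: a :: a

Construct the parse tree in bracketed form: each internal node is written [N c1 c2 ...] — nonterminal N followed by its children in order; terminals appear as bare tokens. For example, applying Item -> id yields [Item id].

[L [L [L [L [Item id]] :: [Item id]] :: [Item a]] :: [Item a]]

L
L :: Item
L :: Item :: Item
L :: Item :: Item :: Item
Item :: Item :: Item :: Item
id :: Item :: Item :: Item
id :: id :: Item :: Item
id :: id :: a :: Item
id :: id :: a :: a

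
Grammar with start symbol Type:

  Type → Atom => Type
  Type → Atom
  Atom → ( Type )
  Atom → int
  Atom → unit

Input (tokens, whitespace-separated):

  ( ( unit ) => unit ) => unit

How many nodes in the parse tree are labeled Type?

[Type [Atom ( [Type [Atom ( [Type [Atom unit]] )] => [Type [Atom unit]]] )] => [Type [Atom unit]]]

5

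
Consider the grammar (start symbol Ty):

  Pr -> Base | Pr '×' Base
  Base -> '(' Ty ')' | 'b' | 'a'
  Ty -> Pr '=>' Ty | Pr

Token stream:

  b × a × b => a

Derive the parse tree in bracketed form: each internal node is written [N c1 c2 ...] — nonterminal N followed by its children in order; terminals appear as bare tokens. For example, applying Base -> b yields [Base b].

[Ty [Pr [Pr [Pr [Base b]] × [Base a]] × [Base b]] => [Ty [Pr [Base a]]]]

Ty
Pr => Ty
Pr × Base => Ty
Pr × Base × Base => Ty
Base × Base × Base => Ty
b × Base × Base => Ty
b × a × Base => Ty
b × a × b => Ty
b × a × b => Pr
b × a × b => Base
b × a × b => a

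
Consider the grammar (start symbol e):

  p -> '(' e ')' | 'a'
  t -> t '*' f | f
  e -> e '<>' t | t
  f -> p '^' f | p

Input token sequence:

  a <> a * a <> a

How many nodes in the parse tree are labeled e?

3

[e [e [e [t [f [p a]]]] <> [t [t [f [p a]]] * [f [p a]]]] <> [t [f [p a]]]]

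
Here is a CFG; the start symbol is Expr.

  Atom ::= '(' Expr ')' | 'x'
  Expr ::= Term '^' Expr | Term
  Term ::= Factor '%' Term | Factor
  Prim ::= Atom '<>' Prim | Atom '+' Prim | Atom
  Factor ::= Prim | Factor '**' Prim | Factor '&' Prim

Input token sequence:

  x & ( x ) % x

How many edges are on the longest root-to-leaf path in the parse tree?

[Expr [Term [Factor [Factor [Prim [Atom x]]] & [Prim [Atom ( [Expr [Term [Factor [Prim [Atom x]]]]] )]]] % [Term [Factor [Prim [Atom x]]]]]]

10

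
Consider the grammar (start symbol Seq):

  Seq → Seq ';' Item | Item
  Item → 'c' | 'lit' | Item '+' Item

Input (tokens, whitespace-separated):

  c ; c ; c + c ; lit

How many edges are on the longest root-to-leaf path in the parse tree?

5

[Seq [Seq [Seq [Seq [Item c]] ; [Item c]] ; [Item [Item c] + [Item c]]] ; [Item lit]]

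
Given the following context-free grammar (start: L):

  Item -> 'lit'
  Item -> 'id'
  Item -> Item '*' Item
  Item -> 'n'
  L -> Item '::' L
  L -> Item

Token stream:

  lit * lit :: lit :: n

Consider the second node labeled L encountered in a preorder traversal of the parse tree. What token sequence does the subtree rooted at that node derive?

lit :: n

[L [Item [Item lit] * [Item lit]] :: [L [Item lit] :: [L [Item n]]]]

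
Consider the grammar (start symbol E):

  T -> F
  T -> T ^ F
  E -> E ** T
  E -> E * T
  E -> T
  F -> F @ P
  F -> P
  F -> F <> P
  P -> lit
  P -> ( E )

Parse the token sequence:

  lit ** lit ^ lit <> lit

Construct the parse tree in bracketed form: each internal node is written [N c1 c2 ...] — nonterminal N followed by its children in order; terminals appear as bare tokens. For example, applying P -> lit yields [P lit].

[E [E [T [F [P lit]]]] ** [T [T [F [P lit]]] ^ [F [F [P lit]] <> [P lit]]]]

E
E ** T
T ** T
F ** T
P ** T
lit ** T
lit ** T ^ F
lit ** F ^ F
lit ** P ^ F
lit ** lit ^ F
lit ** lit ^ F <> P
lit ** lit ^ P <> P
lit ** lit ^ lit <> P
lit ** lit ^ lit <> lit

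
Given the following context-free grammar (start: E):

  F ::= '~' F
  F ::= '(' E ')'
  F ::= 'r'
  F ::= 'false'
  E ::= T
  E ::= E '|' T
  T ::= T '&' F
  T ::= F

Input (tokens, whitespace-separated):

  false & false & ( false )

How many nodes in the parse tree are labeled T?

4

[E [T [T [T [F false]] & [F false]] & [F ( [E [T [F false]]] )]]]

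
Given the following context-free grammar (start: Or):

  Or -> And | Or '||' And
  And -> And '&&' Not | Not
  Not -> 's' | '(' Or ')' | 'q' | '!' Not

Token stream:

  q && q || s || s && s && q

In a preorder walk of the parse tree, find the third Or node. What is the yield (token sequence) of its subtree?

[Or [Or [Or [And [And [Not q]] && [Not q]]] || [And [Not s]]] || [And [And [And [Not s]] && [Not s]] && [Not q]]]

q && q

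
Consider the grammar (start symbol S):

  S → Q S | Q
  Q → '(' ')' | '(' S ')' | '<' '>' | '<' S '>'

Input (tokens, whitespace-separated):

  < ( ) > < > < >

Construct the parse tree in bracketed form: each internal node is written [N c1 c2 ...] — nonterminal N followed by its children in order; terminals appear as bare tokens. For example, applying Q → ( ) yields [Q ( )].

S
Q S
< S > S
< Q > S
< ( ) > S
< ( ) > Q S
< ( ) > < > S
< ( ) > < > Q
< ( ) > < > < >

[S [Q < [S [Q ( )]] >] [S [Q < >] [S [Q < >]]]]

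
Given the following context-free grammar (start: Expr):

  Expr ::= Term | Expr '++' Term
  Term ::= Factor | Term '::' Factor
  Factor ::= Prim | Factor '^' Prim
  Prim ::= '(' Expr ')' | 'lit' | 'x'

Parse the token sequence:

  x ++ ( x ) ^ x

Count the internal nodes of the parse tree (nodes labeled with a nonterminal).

14

[Expr [Expr [Term [Factor [Prim x]]]] ++ [Term [Factor [Factor [Prim ( [Expr [Term [Factor [Prim x]]]] )]] ^ [Prim x]]]]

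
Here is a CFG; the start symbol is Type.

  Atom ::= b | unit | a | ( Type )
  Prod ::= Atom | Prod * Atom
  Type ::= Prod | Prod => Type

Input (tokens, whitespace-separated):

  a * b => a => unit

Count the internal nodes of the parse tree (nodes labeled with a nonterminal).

11

[Type [Prod [Prod [Atom a]] * [Atom b]] => [Type [Prod [Atom a]] => [Type [Prod [Atom unit]]]]]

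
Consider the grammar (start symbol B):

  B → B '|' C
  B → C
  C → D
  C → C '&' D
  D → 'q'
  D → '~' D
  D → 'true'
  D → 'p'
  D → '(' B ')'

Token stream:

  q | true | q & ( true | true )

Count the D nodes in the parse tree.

6

[B [B [B [C [D q]]] | [C [D true]]] | [C [C [D q]] & [D ( [B [B [C [D true]]] | [C [D true]]] )]]]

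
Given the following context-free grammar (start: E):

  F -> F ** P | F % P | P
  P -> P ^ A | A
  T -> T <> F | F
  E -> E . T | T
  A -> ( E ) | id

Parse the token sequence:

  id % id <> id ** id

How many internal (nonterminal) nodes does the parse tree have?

15

[E [T [T [F [F [P [A id]]] % [P [A id]]]] <> [F [F [P [A id]]] ** [P [A id]]]]]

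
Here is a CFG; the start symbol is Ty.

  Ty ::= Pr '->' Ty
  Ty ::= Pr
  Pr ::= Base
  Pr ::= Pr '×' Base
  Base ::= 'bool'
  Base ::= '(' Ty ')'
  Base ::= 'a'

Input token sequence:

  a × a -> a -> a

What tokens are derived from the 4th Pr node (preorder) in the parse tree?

a

[Ty [Pr [Pr [Base a]] × [Base a]] -> [Ty [Pr [Base a]] -> [Ty [Pr [Base a]]]]]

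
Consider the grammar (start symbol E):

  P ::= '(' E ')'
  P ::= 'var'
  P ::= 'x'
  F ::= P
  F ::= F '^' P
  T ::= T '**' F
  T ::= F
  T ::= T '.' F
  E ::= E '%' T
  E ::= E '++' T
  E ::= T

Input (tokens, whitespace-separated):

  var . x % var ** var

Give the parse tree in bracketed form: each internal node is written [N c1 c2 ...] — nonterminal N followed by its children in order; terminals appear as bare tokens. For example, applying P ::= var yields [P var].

[E [E [T [T [F [P var]]] . [F [P x]]]] % [T [T [F [P var]]] ** [F [P var]]]]

E
E % T
T % T
T . F % T
F . F % T
P . F % T
var . F % T
var . P % T
var . x % T
var . x % T ** F
var . x % F ** F
var . x % P ** F
var . x % var ** F
var . x % var ** P
var . x % var ** var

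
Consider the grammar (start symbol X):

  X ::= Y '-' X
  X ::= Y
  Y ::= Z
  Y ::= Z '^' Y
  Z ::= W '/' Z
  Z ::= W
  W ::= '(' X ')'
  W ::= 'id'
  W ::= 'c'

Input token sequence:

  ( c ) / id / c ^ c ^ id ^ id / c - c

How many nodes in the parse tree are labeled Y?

[X [Y [Z [W ( [X [Y [Z [W c]]]] )] / [Z [W id] / [Z [W c]]]] ^ [Y [Z [W c]] ^ [Y [Z [W id]] ^ [Y [Z [W id] / [Z [W c]]]]]]] - [X [Y [Z [W c]]]]]

6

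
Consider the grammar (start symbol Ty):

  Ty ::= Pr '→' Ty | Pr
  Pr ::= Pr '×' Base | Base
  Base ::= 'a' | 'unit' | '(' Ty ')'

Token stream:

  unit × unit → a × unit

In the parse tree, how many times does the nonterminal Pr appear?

4

[Ty [Pr [Pr [Base unit]] × [Base unit]] → [Ty [Pr [Pr [Base a]] × [Base unit]]]]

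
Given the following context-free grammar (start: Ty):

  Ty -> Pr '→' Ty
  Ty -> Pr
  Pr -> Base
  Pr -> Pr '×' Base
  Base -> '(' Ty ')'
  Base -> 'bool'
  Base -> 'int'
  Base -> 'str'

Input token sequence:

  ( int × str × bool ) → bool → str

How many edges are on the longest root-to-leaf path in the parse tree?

8

[Ty [Pr [Base ( [Ty [Pr [Pr [Pr [Base int]] × [Base str]] × [Base bool]]] )]] → [Ty [Pr [Base bool]] → [Ty [Pr [Base str]]]]]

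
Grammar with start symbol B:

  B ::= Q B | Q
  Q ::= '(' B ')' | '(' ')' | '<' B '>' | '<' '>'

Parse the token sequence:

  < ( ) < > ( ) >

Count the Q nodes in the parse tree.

4

[B [Q < [B [Q ( )] [B [Q < >] [B [Q ( )]]]] >]]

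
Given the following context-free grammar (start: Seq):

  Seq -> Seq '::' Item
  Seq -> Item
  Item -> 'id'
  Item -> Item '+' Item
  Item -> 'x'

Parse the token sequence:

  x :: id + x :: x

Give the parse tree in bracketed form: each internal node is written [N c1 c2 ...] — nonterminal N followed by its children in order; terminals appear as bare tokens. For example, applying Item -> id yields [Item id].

Seq
Seq :: Item
Seq :: Item :: Item
Item :: Item :: Item
x :: Item :: Item
x :: Item + Item :: Item
x :: id + Item :: Item
x :: id + x :: Item
x :: id + x :: x

[Seq [Seq [Seq [Item x]] :: [Item [Item id] + [Item x]]] :: [Item x]]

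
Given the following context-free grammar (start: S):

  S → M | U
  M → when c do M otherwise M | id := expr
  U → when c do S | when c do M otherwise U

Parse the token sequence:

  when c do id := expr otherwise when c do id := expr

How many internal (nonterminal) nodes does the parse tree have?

[S [U when c do [M id := expr] otherwise [U when c do [S [M id := expr]]]]]

6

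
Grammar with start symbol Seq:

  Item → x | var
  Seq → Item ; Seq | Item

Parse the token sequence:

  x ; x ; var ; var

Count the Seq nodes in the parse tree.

[Seq [Item x] ; [Seq [Item x] ; [Seq [Item var] ; [Seq [Item var]]]]]

4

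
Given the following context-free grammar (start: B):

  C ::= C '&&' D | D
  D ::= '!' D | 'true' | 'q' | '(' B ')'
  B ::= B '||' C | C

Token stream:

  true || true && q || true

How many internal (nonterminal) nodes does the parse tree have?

[B [B [B [C [D true]]] || [C [C [D true]] && [D q]]] || [C [D true]]]

11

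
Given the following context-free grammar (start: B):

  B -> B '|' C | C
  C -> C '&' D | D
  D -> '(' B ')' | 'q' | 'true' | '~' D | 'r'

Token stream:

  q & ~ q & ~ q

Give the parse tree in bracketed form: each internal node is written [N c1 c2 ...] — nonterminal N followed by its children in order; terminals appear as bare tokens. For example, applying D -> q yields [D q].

[B [C [C [C [D q]] & [D ~ [D q]]] & [D ~ [D q]]]]

B
C
C & D
C & D & D
D & D & D
q & D & D
q & ~ D & D
q & ~ q & D
q & ~ q & ~ D
q & ~ q & ~ q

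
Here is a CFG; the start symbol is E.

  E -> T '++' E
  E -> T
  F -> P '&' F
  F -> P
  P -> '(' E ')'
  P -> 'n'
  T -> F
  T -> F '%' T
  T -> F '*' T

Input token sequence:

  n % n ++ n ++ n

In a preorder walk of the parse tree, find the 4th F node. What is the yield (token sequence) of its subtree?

[E [T [F [P n]] % [T [F [P n]]]] ++ [E [T [F [P n]]] ++ [E [T [F [P n]]]]]]

n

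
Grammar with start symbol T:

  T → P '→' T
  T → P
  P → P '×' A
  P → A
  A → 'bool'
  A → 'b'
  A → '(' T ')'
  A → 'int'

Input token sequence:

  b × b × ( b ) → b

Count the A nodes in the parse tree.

5

[T [P [P [P [A b]] × [A b]] × [A ( [T [P [A b]]] )]] → [T [P [A b]]]]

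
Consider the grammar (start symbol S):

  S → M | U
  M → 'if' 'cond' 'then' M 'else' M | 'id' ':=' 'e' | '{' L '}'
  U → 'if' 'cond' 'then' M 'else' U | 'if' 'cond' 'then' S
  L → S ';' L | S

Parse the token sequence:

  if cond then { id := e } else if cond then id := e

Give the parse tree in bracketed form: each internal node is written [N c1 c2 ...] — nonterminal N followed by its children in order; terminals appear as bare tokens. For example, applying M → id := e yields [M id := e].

[S [U if cond then [M { [L [S [M id := e]]] }] else [U if cond then [S [M id := e]]]]]

S
U
if cond then M else U
if cond then { L } else U
if cond then { S } else U
if cond then { M } else U
if cond then { id := e } else U
if cond then { id := e } else if cond then S
if cond then { id := e } else if cond then M
if cond then { id := e } else if cond then id := e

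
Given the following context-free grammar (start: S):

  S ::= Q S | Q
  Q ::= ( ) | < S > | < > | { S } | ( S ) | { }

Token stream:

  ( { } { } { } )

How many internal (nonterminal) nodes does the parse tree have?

[S [Q ( [S [Q { }] [S [Q { }] [S [Q { }]]]] )]]

8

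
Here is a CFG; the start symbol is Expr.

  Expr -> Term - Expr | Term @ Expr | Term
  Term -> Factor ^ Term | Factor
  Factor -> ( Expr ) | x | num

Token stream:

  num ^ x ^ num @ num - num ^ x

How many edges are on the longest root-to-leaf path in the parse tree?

[Expr [Term [Factor num] ^ [Term [Factor x] ^ [Term [Factor num]]]] @ [Expr [Term [Factor num]] - [Expr [Term [Factor num] ^ [Term [Factor x]]]]]]

6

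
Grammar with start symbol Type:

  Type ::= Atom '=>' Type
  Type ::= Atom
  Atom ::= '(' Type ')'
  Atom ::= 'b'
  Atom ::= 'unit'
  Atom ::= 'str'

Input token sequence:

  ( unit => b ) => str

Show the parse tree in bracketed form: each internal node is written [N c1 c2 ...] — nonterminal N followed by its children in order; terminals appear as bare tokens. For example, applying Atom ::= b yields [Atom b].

Type
Atom => Type
( Type ) => Type
( Atom => Type ) => Type
( unit => Type ) => Type
( unit => Atom ) => Type
( unit => b ) => Type
( unit => b ) => Atom
( unit => b ) => str

[Type [Atom ( [Type [Atom unit] => [Type [Atom b]]] )] => [Type [Atom str]]]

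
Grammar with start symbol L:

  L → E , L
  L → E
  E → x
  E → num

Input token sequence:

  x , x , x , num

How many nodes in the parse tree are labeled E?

4

[L [E x] , [L [E x] , [L [E x] , [L [E num]]]]]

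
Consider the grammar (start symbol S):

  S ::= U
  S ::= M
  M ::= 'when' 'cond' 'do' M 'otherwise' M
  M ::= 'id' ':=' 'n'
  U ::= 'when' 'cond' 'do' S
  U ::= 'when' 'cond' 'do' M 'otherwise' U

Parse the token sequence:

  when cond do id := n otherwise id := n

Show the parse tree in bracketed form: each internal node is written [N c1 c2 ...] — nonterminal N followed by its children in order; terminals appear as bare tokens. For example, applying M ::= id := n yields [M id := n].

[S [M when cond do [M id := n] otherwise [M id := n]]]

S
M
when cond do M otherwise M
when cond do id := n otherwise M
when cond do id := n otherwise id := n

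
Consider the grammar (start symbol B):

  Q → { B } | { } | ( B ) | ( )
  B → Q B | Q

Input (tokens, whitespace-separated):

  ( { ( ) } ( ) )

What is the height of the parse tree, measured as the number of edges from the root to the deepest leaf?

[B [Q ( [B [Q { [B [Q ( )]] }] [B [Q ( )]]] )]]

6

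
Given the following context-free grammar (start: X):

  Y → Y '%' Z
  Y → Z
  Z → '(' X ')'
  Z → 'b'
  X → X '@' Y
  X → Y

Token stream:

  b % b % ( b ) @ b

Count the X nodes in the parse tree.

3

[X [X [Y [Y [Y [Z b]] % [Z b]] % [Z ( [X [Y [Z b]]] )]]] @ [Y [Z b]]]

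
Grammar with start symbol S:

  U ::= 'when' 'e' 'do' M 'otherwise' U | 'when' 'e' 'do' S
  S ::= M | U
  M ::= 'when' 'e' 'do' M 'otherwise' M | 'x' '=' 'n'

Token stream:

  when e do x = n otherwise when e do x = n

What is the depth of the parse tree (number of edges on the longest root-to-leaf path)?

5

[S [U when e do [M x = n] otherwise [U when e do [S [M x = n]]]]]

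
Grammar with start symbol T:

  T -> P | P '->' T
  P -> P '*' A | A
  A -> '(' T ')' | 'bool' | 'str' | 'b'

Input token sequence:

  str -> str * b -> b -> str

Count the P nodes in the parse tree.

[T [P [A str]] -> [T [P [P [A str]] * [A b]] -> [T [P [A b]] -> [T [P [A str]]]]]]

5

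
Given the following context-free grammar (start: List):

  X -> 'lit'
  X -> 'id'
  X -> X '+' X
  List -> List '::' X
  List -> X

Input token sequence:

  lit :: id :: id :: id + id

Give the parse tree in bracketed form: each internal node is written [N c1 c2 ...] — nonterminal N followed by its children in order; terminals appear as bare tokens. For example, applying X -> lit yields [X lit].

[List [List [List [List [X lit]] :: [X id]] :: [X id]] :: [X [X id] + [X id]]]

List
List :: X
List :: X :: X
List :: X :: X :: X
X :: X :: X :: X
lit :: X :: X :: X
lit :: id :: X :: X
lit :: id :: id :: X
lit :: id :: id :: X + X
lit :: id :: id :: id + X
lit :: id :: id :: id + id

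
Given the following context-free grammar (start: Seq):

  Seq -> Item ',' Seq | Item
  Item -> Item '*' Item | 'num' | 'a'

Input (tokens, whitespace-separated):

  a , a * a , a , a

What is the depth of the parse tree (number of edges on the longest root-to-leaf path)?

[Seq [Item a] , [Seq [Item [Item a] * [Item a]] , [Seq [Item a] , [Seq [Item a]]]]]

5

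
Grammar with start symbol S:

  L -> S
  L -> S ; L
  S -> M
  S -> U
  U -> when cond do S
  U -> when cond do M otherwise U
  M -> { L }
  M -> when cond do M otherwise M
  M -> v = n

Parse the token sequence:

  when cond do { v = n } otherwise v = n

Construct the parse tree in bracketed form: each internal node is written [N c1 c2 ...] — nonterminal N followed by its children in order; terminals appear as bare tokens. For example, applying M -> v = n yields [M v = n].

[S [M when cond do [M { [L [S [M v = n]]] }] otherwise [M v = n]]]

S
M
when cond do M otherwise M
when cond do { L } otherwise M
when cond do { S } otherwise M
when cond do { M } otherwise M
when cond do { v = n } otherwise M
when cond do { v = n } otherwise v = n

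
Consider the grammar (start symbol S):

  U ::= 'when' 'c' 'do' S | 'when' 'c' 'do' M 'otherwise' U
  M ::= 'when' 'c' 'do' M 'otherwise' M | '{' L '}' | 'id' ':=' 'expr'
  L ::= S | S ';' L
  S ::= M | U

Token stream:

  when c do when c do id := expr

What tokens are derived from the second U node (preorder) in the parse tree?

[S [U when c do [S [U when c do [S [M id := expr]]]]]]

when c do id := expr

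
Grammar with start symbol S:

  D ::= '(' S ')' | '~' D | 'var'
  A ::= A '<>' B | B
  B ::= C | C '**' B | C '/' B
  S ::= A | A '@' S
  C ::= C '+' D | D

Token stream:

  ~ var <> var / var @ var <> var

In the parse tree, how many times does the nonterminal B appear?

5

[S [A [A [B [C [D ~ [D var]]]]] <> [B [C [D var]] / [B [C [D var]]]]] @ [S [A [A [B [C [D var]]]] <> [B [C [D var]]]]]]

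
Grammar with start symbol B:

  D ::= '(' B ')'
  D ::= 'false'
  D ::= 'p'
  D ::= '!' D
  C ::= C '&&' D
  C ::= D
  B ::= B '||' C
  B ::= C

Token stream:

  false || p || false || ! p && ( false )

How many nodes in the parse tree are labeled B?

[B [B [B [B [C [D false]]] || [C [D p]]] || [C [D false]]] || [C [C [D ! [D p]]] && [D ( [B [C [D false]]] )]]]

5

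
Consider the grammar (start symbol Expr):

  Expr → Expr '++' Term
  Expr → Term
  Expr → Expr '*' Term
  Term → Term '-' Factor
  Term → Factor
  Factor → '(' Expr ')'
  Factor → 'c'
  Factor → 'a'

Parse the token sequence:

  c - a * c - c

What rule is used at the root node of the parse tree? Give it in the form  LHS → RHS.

[Expr [Expr [Term [Term [Factor c]] - [Factor a]]] * [Term [Term [Factor c]] - [Factor c]]]

Expr → Expr '*' Term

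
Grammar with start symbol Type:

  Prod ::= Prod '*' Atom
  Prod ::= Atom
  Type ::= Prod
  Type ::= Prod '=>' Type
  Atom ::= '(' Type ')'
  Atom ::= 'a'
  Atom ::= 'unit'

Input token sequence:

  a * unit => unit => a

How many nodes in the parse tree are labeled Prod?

4

[Type [Prod [Prod [Atom a]] * [Atom unit]] => [Type [Prod [Atom unit]] => [Type [Prod [Atom a]]]]]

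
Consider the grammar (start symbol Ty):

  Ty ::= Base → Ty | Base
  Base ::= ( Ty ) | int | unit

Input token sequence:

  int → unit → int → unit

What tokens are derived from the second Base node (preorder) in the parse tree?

[Ty [Base int] → [Ty [Base unit] → [Ty [Base int] → [Ty [Base unit]]]]]

unit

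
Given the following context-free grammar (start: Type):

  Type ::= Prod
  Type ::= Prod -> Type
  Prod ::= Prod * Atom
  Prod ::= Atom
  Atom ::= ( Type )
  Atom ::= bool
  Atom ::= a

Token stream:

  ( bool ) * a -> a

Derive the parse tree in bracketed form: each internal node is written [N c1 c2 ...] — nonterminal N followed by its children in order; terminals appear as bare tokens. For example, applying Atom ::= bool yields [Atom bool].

[Type [Prod [Prod [Atom ( [Type [Prod [Atom bool]]] )]] * [Atom a]] -> [Type [Prod [Atom a]]]]

Type
Prod -> Type
Prod * Atom -> Type
Atom * Atom -> Type
( Type ) * Atom -> Type
( Prod ) * Atom -> Type
( Atom ) * Atom -> Type
( bool ) * Atom -> Type
( bool ) * a -> Type
( bool ) * a -> Prod
( bool ) * a -> Atom
( bool ) * a -> a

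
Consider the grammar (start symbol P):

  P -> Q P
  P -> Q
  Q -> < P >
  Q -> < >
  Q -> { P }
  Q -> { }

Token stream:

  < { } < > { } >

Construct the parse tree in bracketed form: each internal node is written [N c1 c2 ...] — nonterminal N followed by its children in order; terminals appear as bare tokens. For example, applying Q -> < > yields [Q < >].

P
Q
< P >
< Q P >
< { } P >
< { } Q P >
< { } < > P >
< { } < > Q >
< { } < > { } >

[P [Q < [P [Q { }] [P [Q < >] [P [Q { }]]]] >]]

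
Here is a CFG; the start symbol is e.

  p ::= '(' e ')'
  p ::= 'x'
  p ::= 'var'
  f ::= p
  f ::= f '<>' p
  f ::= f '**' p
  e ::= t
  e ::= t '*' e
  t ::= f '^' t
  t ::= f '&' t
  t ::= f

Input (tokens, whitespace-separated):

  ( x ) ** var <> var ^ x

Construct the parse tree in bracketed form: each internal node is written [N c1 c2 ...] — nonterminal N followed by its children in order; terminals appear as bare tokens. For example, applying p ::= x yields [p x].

e
t
f ^ t
f <> p ^ t
f ** p <> p ^ t
p ** p <> p ^ t
( e ) ** p <> p ^ t
( t ) ** p <> p ^ t
( f ) ** p <> p ^ t
( p ) ** p <> p ^ t
( x ) ** p <> p ^ t
( x ) ** var <> p ^ t
( x ) ** var <> var ^ t
( x ) ** var <> var ^ f
( x ) ** var <> var ^ p
( x ) ** var <> var ^ x

[e [t [f [f [f [p ( [e [t [f [p x]]]] )]] ** [p var]] <> [p var]] ^ [t [f [p x]]]]]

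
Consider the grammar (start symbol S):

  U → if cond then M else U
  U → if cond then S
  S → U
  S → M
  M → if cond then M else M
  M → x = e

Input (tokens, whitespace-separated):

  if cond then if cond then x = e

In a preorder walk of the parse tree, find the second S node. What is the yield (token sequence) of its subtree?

[S [U if cond then [S [U if cond then [S [M x = e]]]]]]

if cond then x = e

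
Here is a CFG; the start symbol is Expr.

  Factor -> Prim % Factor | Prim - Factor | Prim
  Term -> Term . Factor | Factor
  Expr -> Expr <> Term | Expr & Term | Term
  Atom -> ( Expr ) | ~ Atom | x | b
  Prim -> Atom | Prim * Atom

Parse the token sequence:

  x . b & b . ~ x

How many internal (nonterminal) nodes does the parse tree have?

19

[Expr [Expr [Term [Term [Factor [Prim [Atom x]]]] . [Factor [Prim [Atom b]]]]] & [Term [Term [Factor [Prim [Atom b]]]] . [Factor [Prim [Atom ~ [Atom x]]]]]]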